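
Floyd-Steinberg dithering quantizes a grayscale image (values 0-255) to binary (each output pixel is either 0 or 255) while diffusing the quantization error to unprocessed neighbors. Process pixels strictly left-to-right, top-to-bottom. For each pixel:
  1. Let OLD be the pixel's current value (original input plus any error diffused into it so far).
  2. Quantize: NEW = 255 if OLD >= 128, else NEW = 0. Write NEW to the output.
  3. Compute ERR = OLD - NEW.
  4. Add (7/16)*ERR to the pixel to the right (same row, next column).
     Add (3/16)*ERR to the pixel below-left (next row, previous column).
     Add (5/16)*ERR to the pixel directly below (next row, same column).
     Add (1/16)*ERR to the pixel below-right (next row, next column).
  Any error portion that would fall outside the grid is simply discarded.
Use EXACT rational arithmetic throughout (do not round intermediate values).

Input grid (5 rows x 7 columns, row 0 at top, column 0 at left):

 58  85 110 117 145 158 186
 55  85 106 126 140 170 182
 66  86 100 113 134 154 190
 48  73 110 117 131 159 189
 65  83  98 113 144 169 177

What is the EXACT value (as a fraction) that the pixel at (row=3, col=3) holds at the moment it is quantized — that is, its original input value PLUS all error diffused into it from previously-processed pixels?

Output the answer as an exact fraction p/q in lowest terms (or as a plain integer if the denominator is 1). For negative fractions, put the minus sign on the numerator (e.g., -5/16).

Answer: 129355109397/2147483648

Derivation:
(0,0): OLD=58 → NEW=0, ERR=58
(0,1): OLD=883/8 → NEW=0, ERR=883/8
(0,2): OLD=20261/128 → NEW=255, ERR=-12379/128
(0,3): OLD=152963/2048 → NEW=0, ERR=152963/2048
(0,4): OLD=5822101/32768 → NEW=255, ERR=-2533739/32768
(0,5): OLD=65101331/524288 → NEW=0, ERR=65101331/524288
(0,6): OLD=2015990405/8388608 → NEW=255, ERR=-123104635/8388608
(1,0): OLD=12009/128 → NEW=0, ERR=12009/128
(1,1): OLD=149535/1024 → NEW=255, ERR=-111585/1024
(1,2): OLD=1605835/32768 → NEW=0, ERR=1605835/32768
(1,3): OLD=19691983/131072 → NEW=255, ERR=-13731377/131072
(1,4): OLD=821689965/8388608 → NEW=0, ERR=821689965/8388608
(1,5): OLD=16379499453/67108864 → NEW=255, ERR=-733260867/67108864
(1,6): OLD=193696970867/1073741824 → NEW=255, ERR=-80107194253/1073741824
(2,0): OLD=1226949/16384 → NEW=0, ERR=1226949/16384
(2,1): OLD=52304263/524288 → NEW=0, ERR=52304263/524288
(2,2): OLD=1111549397/8388608 → NEW=255, ERR=-1027545643/8388608
(2,3): OLD=3227953389/67108864 → NEW=0, ERR=3227953389/67108864
(2,4): OLD=95057214557/536870912 → NEW=255, ERR=-41844868003/536870912
(2,5): OLD=1866065565695/17179869184 → NEW=0, ERR=1866065565695/17179869184
(2,6): OLD=58692970957033/274877906944 → NEW=255, ERR=-11400895313687/274877906944
(3,0): OLD=755877813/8388608 → NEW=0, ERR=755877813/8388608
(3,1): OLD=8409470417/67108864 → NEW=0, ERR=8409470417/67108864
(3,2): OLD=76127436835/536870912 → NEW=255, ERR=-60774645725/536870912
(3,3): OLD=129355109397/2147483648 → NEW=0, ERR=129355109397/2147483648
Target (3,3): original=117, with diffused error = 129355109397/2147483648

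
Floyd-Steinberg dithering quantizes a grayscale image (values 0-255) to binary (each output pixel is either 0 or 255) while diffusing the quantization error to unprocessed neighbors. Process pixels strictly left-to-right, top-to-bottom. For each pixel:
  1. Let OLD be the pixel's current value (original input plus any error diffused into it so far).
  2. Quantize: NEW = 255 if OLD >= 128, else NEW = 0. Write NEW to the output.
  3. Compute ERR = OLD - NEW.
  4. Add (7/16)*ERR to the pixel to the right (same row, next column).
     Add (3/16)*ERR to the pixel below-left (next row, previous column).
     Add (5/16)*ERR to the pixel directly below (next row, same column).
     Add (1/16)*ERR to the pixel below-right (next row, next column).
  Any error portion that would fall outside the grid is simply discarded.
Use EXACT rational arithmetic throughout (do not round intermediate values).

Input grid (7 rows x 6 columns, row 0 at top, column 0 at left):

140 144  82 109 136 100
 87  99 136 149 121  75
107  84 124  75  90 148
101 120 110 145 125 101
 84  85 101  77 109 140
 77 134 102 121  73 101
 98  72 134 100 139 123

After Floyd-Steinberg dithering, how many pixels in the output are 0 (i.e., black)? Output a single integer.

Answer: 24

Derivation:
(0,0): OLD=140 → NEW=255, ERR=-115
(0,1): OLD=1499/16 → NEW=0, ERR=1499/16
(0,2): OLD=31485/256 → NEW=0, ERR=31485/256
(0,3): OLD=666859/4096 → NEW=255, ERR=-377621/4096
(0,4): OLD=6269549/65536 → NEW=0, ERR=6269549/65536
(0,5): OLD=148744443/1048576 → NEW=255, ERR=-118642437/1048576
(1,0): OLD=17569/256 → NEW=0, ERR=17569/256
(1,1): OLD=356711/2048 → NEW=255, ERR=-165529/2048
(1,2): OLD=8365171/65536 → NEW=0, ERR=8365171/65536
(1,3): OLD=52863287/262144 → NEW=255, ERR=-13983433/262144
(1,4): OLD=1687472645/16777216 → NEW=0, ERR=1687472645/16777216
(1,5): OLD=24058577299/268435456 → NEW=0, ERR=24058577299/268435456
(2,0): OLD=3712349/32768 → NEW=0, ERR=3712349/32768
(2,1): OLD=143161807/1048576 → NEW=255, ERR=-124225073/1048576
(2,2): OLD=1627460909/16777216 → NEW=0, ERR=1627460909/16777216
(2,3): OLD=17127044357/134217728 → NEW=0, ERR=17127044357/134217728
(2,4): OLD=819180185743/4294967296 → NEW=255, ERR=-276036474737/4294967296
(2,5): OLD=10594906414809/68719476736 → NEW=255, ERR=-6928560152871/68719476736
(3,0): OLD=1915799437/16777216 → NEW=0, ERR=1915799437/16777216
(3,1): OLD=21233975177/134217728 → NEW=255, ERR=-12991545463/134217728
(3,2): OLD=122930571563/1073741824 → NEW=0, ERR=122930571563/1073741824
(3,3): OLD=15735227796097/68719476736 → NEW=255, ERR=-1788238771583/68719476736
(3,4): OLD=45410865172065/549755813888 → NEW=0, ERR=45410865172065/549755813888
(3,5): OLD=893806376566287/8796093022208 → NEW=0, ERR=893806376566287/8796093022208
(4,0): OLD=218045967523/2147483648 → NEW=0, ERR=218045967523/2147483648
(4,1): OLD=4390381654215/34359738368 → NEW=0, ERR=4390381654215/34359738368
(4,2): OLD=199837412872741/1099511627776 → NEW=255, ERR=-80538052210139/1099511627776
(4,3): OLD=1046118954535321/17592186044416 → NEW=0, ERR=1046118954535321/17592186044416
(4,4): OLD=50174392704611625/281474976710656 → NEW=255, ERR=-21601726356605655/281474976710656
(4,5): OLD=645551246554333055/4503599627370496 → NEW=255, ERR=-502866658425143425/4503599627370496
(5,0): OLD=72946020033861/549755813888 → NEW=255, ERR=-67241712507579/549755813888
(5,1): OLD=1988455398261397/17592186044416 → NEW=0, ERR=1988455398261397/17592186044416
(5,2): OLD=20786411753034807/140737488355328 → NEW=255, ERR=-15101647777573833/140737488355328
(5,3): OLD=331779081953009485/4503599627370496 → NEW=0, ERR=331779081953009485/4503599627370496
(5,4): OLD=576715788374620653/9007199254740992 → NEW=0, ERR=576715788374620653/9007199254740992
(5,5): OLD=12872722686620972433/144115188075855872 → NEW=0, ERR=12872722686620972433/144115188075855872
(6,0): OLD=22791239911215839/281474976710656 → NEW=0, ERR=22791239911215839/281474976710656
(6,1): OLD=517836640940774899/4503599627370496 → NEW=0, ERR=517836640940774899/4503599627370496
(6,2): OLD=3092173067767475131/18014398509481984 → NEW=255, ERR=-1501498552150430789/18014398509481984
(6,3): OLD=26475413203896621871/288230376151711744 → NEW=0, ERR=26475413203896621871/288230376151711744
(6,4): OLD=1017096972493341017871/4611686018427387904 → NEW=255, ERR=-158882962205642897649/4611686018427387904
(6,5): OLD=10318531462332760475145/73786976294838206464 → NEW=255, ERR=-8497147492850982173175/73786976294838206464
Output grid:
  Row 0: #..#.#  (3 black, running=3)
  Row 1: .#.#..  (4 black, running=7)
  Row 2: .#..##  (3 black, running=10)
  Row 3: .#.#..  (4 black, running=14)
  Row 4: ..#.##  (3 black, running=17)
  Row 5: #.#...  (4 black, running=21)
  Row 6: ..#.##  (3 black, running=24)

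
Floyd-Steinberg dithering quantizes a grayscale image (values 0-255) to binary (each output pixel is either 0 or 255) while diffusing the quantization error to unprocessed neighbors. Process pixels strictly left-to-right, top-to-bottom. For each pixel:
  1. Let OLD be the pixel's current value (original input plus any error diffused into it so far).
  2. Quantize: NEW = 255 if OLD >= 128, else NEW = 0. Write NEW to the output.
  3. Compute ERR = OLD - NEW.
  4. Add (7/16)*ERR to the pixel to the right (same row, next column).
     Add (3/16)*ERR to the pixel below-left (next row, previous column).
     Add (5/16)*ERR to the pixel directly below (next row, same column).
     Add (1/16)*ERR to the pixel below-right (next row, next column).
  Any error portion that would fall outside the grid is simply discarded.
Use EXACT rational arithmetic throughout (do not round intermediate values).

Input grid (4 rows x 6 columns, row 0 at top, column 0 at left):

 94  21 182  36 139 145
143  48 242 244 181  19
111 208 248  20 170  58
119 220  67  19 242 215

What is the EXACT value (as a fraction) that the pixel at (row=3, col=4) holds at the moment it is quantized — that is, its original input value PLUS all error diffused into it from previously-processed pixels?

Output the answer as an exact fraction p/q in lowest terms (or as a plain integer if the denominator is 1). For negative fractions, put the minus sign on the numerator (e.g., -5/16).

Answer: 55334697002435/274877906944

Derivation:
(0,0): OLD=94 → NEW=0, ERR=94
(0,1): OLD=497/8 → NEW=0, ERR=497/8
(0,2): OLD=26775/128 → NEW=255, ERR=-5865/128
(0,3): OLD=32673/2048 → NEW=0, ERR=32673/2048
(0,4): OLD=4783463/32768 → NEW=255, ERR=-3572377/32768
(0,5): OLD=51015121/524288 → NEW=0, ERR=51015121/524288
(1,0): OLD=23555/128 → NEW=255, ERR=-9085/128
(1,1): OLD=34453/1024 → NEW=0, ERR=34453/1024
(1,2): OLD=8168249/32768 → NEW=255, ERR=-187591/32768
(1,3): OLD=29252101/131072 → NEW=255, ERR=-4171259/131072
(1,4): OLD=1277162287/8388608 → NEW=255, ERR=-861932753/8388608
(1,5): OLD=-316711271/134217728 → NEW=0, ERR=-316711271/134217728
(2,0): OLD=1558583/16384 → NEW=0, ERR=1558583/16384
(2,1): OLD=133496013/524288 → NEW=255, ERR=-197427/524288
(2,2): OLD=2031570343/8388608 → NEW=255, ERR=-107524697/8388608
(2,3): OLD=-1018471377/67108864 → NEW=0, ERR=-1018471377/67108864
(2,4): OLD=276637497613/2147483648 → NEW=255, ERR=-270970832627/2147483648
(2,5): OLD=-149922689493/34359738368 → NEW=0, ERR=-149922689493/34359738368
(3,0): OLD=1247025351/8388608 → NEW=255, ERR=-892069689/8388608
(3,1): OLD=11871519291/67108864 → NEW=255, ERR=-5241241029/67108864
(3,2): OLD=13935171169/536870912 → NEW=0, ERR=13935171169/536870912
(3,3): OLD=39625581091/34359738368 → NEW=0, ERR=39625581091/34359738368
(3,4): OLD=55334697002435/274877906944 → NEW=255, ERR=-14759169268285/274877906944
Target (3,4): original=242, with diffused error = 55334697002435/274877906944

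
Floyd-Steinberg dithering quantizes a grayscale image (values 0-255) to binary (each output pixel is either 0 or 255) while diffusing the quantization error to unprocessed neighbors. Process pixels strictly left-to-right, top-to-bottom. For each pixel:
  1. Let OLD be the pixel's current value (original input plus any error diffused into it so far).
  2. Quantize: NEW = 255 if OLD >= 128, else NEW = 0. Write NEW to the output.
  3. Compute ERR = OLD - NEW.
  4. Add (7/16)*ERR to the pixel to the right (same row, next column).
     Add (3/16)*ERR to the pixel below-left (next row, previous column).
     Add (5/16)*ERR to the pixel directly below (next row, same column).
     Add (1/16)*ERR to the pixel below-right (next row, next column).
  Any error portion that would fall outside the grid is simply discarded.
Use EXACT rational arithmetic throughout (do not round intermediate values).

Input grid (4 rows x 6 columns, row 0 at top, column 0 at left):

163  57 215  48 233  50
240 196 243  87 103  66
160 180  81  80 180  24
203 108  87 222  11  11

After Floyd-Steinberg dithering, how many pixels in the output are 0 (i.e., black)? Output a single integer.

(0,0): OLD=163 → NEW=255, ERR=-92
(0,1): OLD=67/4 → NEW=0, ERR=67/4
(0,2): OLD=14229/64 → NEW=255, ERR=-2091/64
(0,3): OLD=34515/1024 → NEW=0, ERR=34515/1024
(0,4): OLD=4059077/16384 → NEW=255, ERR=-118843/16384
(0,5): OLD=12275299/262144 → NEW=0, ERR=12275299/262144
(1,0): OLD=13721/64 → NEW=255, ERR=-2599/64
(1,1): OLD=87855/512 → NEW=255, ERR=-42705/512
(1,2): OLD=3336859/16384 → NEW=255, ERR=-841061/16384
(1,3): OLD=4697119/65536 → NEW=0, ERR=4697119/65536
(1,4): OLD=599686941/4194304 → NEW=255, ERR=-469860579/4194304
(1,5): OLD=2091761083/67108864 → NEW=0, ERR=2091761083/67108864
(2,0): OLD=1078645/8192 → NEW=255, ERR=-1010315/8192
(2,1): OLD=23020183/262144 → NEW=0, ERR=23020183/262144
(2,2): OLD=468095493/4194304 → NEW=0, ERR=468095493/4194304
(2,3): OLD=4261781149/33554432 → NEW=0, ERR=4261781149/33554432
(2,4): OLD=226434751191/1073741824 → NEW=255, ERR=-47369413929/1073741824
(2,5): OLD=127787541329/17179869184 → NEW=0, ERR=127787541329/17179869184
(3,0): OLD=758853861/4194304 → NEW=255, ERR=-310693659/4194304
(3,1): OLD=3900760769/33554432 → NEW=0, ERR=3900760769/33554432
(3,2): OLD=54234420659/268435456 → NEW=255, ERR=-14216620621/268435456
(3,3): OLD=4075474769721/17179869184 → NEW=255, ERR=-305391872199/17179869184
(3,4): OLD=-169122335527/137438953472 → NEW=0, ERR=-169122335527/137438953472
(3,5): OLD=22053616132631/2199023255552 → NEW=0, ERR=22053616132631/2199023255552
Output grid:
  Row 0: #.#.#.  (3 black, running=3)
  Row 1: ###.#.  (2 black, running=5)
  Row 2: #...#.  (4 black, running=9)
  Row 3: #.##..  (3 black, running=12)

Answer: 12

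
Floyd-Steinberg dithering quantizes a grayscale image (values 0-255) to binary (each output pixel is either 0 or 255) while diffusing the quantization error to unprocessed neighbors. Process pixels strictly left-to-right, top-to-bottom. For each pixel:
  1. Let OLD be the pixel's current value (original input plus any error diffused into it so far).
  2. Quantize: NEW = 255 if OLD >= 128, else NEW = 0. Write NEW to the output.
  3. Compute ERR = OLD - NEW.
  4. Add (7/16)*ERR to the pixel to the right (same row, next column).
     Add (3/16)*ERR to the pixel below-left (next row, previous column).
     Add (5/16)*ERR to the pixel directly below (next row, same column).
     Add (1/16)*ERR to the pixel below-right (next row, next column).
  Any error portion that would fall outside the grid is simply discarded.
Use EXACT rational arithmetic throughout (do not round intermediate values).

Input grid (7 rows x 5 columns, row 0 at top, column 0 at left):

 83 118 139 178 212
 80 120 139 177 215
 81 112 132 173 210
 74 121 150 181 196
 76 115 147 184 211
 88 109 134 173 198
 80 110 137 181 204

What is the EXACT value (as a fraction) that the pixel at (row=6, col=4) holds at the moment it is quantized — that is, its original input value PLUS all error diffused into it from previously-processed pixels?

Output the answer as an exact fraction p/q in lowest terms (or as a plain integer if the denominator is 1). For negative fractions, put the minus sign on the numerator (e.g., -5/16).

Answer: 2443473144893521150631/18446744073709551616

Derivation:
(0,0): OLD=83 → NEW=0, ERR=83
(0,1): OLD=2469/16 → NEW=255, ERR=-1611/16
(0,2): OLD=24307/256 → NEW=0, ERR=24307/256
(0,3): OLD=899237/4096 → NEW=255, ERR=-145243/4096
(0,4): OLD=12876931/65536 → NEW=255, ERR=-3834749/65536
(1,0): OLD=22287/256 → NEW=0, ERR=22287/256
(1,1): OLD=306409/2048 → NEW=255, ERR=-215831/2048
(1,2): OLD=7184285/65536 → NEW=0, ERR=7184285/65536
(1,3): OLD=54746713/262144 → NEW=255, ERR=-12100007/262144
(1,4): OLD=731084779/4194304 → NEW=255, ERR=-338462741/4194304
(2,0): OLD=2898195/32768 → NEW=0, ERR=2898195/32768
(2,1): OLD=150740609/1048576 → NEW=255, ERR=-116646271/1048576
(2,2): OLD=1717105859/16777216 → NEW=0, ERR=1717105859/16777216
(2,3): OLD=52364696729/268435456 → NEW=255, ERR=-16086344551/268435456
(2,4): OLD=668640236015/4294967296 → NEW=255, ERR=-426576424465/4294967296
(3,0): OLD=1355286371/16777216 → NEW=0, ERR=1355286371/16777216
(3,1): OLD=19635593255/134217728 → NEW=255, ERR=-14589927385/134217728
(3,2): OLD=499234100701/4294967296 → NEW=0, ERR=499234100701/4294967296
(3,3): OLD=1725725782069/8589934592 → NEW=255, ERR=-464707538891/8589934592
(3,4): OLD=18904554837993/137438953472 → NEW=255, ERR=-16142378297367/137438953472
(4,0): OLD=173650429933/2147483648 → NEW=0, ERR=173650429933/2147483648
(4,1): OLD=9844113075181/68719476736 → NEW=255, ERR=-7679353492499/68719476736
(4,2): OLD=129188439137155/1099511627776 → NEW=0, ERR=129188439137155/1099511627776
(4,3): OLD=3584255331885037/17592186044416 → NEW=255, ERR=-901752109441043/17592186044416
(4,4): OLD=41796112169897467/281474976710656 → NEW=255, ERR=-29980006891319813/281474976710656
(5,0): OLD=101503031556071/1099511627776 → NEW=0, ERR=101503031556071/1099511627776
(5,1): OLD=1245097778935541/8796093022208 → NEW=255, ERR=-997905941727499/8796093022208
(5,2): OLD=29410868003612445/281474976710656 → NEW=0, ERR=29410868003612445/281474976710656
(5,3): OLD=213997715637562931/1125899906842624 → NEW=255, ERR=-73106760607306189/1125899906842624
(5,4): OLD=2397791307795666497/18014398509481984 → NEW=255, ERR=-2195880312122239423/18014398509481984
(6,0): OLD=12325402505486583/140737488355328 → NEW=0, ERR=12325402505486583/140737488355328
(6,1): OLD=622504023500358393/4503599627370496 → NEW=255, ERR=-525913881479118087/4503599627370496
(6,2): OLD=7155153683679142467/72057594037927936 → NEW=0, ERR=7155153683679142467/72057594037927936
(6,3): OLD=216549323188713232289/1152921504606846976 → NEW=255, ERR=-77445660486032746591/1152921504606846976
(6,4): OLD=2443473144893521150631/18446744073709551616 → NEW=255, ERR=-2260446593902414511449/18446744073709551616
Target (6,4): original=204, with diffused error = 2443473144893521150631/18446744073709551616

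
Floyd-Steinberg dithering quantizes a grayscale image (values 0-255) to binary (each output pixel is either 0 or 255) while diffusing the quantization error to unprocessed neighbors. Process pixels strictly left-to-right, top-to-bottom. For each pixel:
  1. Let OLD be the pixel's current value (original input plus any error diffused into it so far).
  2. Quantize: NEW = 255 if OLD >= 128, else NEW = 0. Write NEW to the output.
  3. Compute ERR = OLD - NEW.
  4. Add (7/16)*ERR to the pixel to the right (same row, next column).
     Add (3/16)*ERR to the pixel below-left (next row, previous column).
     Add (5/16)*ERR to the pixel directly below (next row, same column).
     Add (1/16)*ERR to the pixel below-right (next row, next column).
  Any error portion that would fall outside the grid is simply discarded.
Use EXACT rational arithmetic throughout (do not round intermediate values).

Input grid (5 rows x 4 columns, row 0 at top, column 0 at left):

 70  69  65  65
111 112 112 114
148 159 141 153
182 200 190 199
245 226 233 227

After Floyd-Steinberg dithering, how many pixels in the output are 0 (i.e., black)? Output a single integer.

(0,0): OLD=70 → NEW=0, ERR=70
(0,1): OLD=797/8 → NEW=0, ERR=797/8
(0,2): OLD=13899/128 → NEW=0, ERR=13899/128
(0,3): OLD=230413/2048 → NEW=0, ERR=230413/2048
(1,0): OLD=19399/128 → NEW=255, ERR=-13241/128
(1,1): OLD=125553/1024 → NEW=0, ERR=125553/1024
(1,2): OLD=7434949/32768 → NEW=255, ERR=-920891/32768
(1,3): OLD=75313779/524288 → NEW=255, ERR=-58379661/524288
(2,0): OLD=2271851/16384 → NEW=255, ERR=-1906069/16384
(2,1): OLD=70612937/524288 → NEW=255, ERR=-63080503/524288
(2,2): OLD=69587885/1048576 → NEW=0, ERR=69587885/1048576
(2,3): OLD=2440764121/16777216 → NEW=255, ERR=-1837425959/16777216
(3,0): OLD=1032514107/8388608 → NEW=0, ERR=1032514107/8388608
(3,1): OLD=29718906021/134217728 → NEW=255, ERR=-4506614619/134217728
(3,2): OLD=360765005403/2147483648 → NEW=255, ERR=-186843324837/2147483648
(3,3): OLD=4496248036093/34359738368 → NEW=255, ERR=-4265485247747/34359738368
(4,0): OLD=595214778463/2147483648 → NEW=255, ERR=47606448223/2147483648
(4,1): OLD=3720905238045/17179869184 → NEW=255, ERR=-659961403875/17179869184
(4,2): OLD=89956029908989/549755813888 → NEW=255, ERR=-50231702632451/549755813888
(4,3): OLD=1256020486636027/8796093022208 → NEW=255, ERR=-986983234027013/8796093022208
Output grid:
  Row 0: ....  (4 black, running=4)
  Row 1: #.##  (1 black, running=5)
  Row 2: ##.#  (1 black, running=6)
  Row 3: .###  (1 black, running=7)
  Row 4: ####  (0 black, running=7)

Answer: 7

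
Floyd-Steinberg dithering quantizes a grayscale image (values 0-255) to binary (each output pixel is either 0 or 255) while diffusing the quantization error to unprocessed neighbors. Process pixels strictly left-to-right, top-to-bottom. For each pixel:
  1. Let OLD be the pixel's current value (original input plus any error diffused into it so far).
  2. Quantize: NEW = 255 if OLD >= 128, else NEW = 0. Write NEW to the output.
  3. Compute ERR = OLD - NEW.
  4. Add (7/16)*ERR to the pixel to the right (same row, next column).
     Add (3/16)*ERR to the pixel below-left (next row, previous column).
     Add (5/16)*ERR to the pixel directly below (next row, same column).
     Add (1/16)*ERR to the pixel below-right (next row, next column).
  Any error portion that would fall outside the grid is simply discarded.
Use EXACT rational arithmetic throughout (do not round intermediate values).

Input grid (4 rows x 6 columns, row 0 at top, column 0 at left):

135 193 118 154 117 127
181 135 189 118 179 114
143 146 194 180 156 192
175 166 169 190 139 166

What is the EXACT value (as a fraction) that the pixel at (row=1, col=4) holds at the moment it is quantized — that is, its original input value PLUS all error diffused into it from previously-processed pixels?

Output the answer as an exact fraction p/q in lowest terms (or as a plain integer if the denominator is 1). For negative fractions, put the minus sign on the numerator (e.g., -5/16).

(0,0): OLD=135 → NEW=255, ERR=-120
(0,1): OLD=281/2 → NEW=255, ERR=-229/2
(0,2): OLD=2173/32 → NEW=0, ERR=2173/32
(0,3): OLD=94059/512 → NEW=255, ERR=-36501/512
(0,4): OLD=702957/8192 → NEW=0, ERR=702957/8192
(0,5): OLD=21566843/131072 → NEW=255, ERR=-11856517/131072
(1,0): OLD=3905/32 → NEW=0, ERR=3905/32
(1,1): OLD=40407/256 → NEW=255, ERR=-24873/256
(1,2): OLD=1205779/8192 → NEW=255, ERR=-883181/8192
(1,3): OLD=2257327/32768 → NEW=0, ERR=2257327/32768
(1,4): OLD=449918117/2097152 → NEW=255, ERR=-84855643/2097152
Target (1,4): original=179, with diffused error = 449918117/2097152

Answer: 449918117/2097152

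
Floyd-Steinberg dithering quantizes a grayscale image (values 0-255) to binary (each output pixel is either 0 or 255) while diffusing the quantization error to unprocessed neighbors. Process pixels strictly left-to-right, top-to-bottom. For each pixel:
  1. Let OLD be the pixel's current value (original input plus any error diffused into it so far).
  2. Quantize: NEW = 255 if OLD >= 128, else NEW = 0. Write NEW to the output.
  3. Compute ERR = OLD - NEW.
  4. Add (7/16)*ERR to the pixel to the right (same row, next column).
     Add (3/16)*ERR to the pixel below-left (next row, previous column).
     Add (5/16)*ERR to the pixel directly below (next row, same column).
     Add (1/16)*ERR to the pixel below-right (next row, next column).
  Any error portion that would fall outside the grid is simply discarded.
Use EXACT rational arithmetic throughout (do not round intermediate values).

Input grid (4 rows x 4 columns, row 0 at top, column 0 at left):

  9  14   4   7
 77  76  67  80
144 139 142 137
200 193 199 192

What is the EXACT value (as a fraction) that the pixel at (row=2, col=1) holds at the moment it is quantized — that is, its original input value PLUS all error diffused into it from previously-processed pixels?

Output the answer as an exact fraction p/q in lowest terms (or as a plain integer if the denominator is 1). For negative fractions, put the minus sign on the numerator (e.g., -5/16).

Answer: 187130499/1048576

Derivation:
(0,0): OLD=9 → NEW=0, ERR=9
(0,1): OLD=287/16 → NEW=0, ERR=287/16
(0,2): OLD=3033/256 → NEW=0, ERR=3033/256
(0,3): OLD=49903/4096 → NEW=0, ERR=49903/4096
(1,0): OLD=21293/256 → NEW=0, ERR=21293/256
(1,1): OLD=247355/2048 → NEW=0, ERR=247355/2048
(1,2): OLD=8319703/65536 → NEW=0, ERR=8319703/65536
(1,3): OLD=146892689/1048576 → NEW=255, ERR=-120494191/1048576
(2,0): OLD=6312377/32768 → NEW=255, ERR=-2043463/32768
(2,1): OLD=187130499/1048576 → NEW=255, ERR=-80256381/1048576
Target (2,1): original=139, with diffused error = 187130499/1048576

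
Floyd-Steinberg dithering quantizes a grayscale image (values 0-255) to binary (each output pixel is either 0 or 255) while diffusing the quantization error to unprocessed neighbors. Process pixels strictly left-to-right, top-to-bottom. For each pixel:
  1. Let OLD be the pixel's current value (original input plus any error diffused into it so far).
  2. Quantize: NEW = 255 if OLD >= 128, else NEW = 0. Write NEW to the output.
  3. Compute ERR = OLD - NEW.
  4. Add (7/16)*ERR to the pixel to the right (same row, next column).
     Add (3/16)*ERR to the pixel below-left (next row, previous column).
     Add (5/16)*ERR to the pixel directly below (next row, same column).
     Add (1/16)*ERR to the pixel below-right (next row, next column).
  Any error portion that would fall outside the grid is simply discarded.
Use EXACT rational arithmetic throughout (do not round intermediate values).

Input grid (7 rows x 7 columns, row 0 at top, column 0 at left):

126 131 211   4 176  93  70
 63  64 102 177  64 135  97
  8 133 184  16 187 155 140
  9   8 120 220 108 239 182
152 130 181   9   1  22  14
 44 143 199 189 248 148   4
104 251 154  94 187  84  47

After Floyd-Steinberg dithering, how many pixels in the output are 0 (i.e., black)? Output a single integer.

Answer: 28

Derivation:
(0,0): OLD=126 → NEW=0, ERR=126
(0,1): OLD=1489/8 → NEW=255, ERR=-551/8
(0,2): OLD=23151/128 → NEW=255, ERR=-9489/128
(0,3): OLD=-58231/2048 → NEW=0, ERR=-58231/2048
(0,4): OLD=5359551/32768 → NEW=255, ERR=-2996289/32768
(0,5): OLD=27784761/524288 → NEW=0, ERR=27784761/524288
(0,6): OLD=781695887/8388608 → NEW=0, ERR=781695887/8388608
(1,0): OLD=11451/128 → NEW=0, ERR=11451/128
(1,1): OLD=77405/1024 → NEW=0, ERR=77405/1024
(1,2): OLD=3351137/32768 → NEW=0, ERR=3351137/32768
(1,3): OLD=25045101/131072 → NEW=255, ERR=-8378259/131072
(1,4): OLD=131023687/8388608 → NEW=0, ERR=131023687/8388608
(1,5): OLD=11418688823/67108864 → NEW=255, ERR=-5694071497/67108864
(1,6): OLD=99118741337/1073741824 → NEW=0, ERR=99118741337/1073741824
(2,0): OLD=821327/16384 → NEW=0, ERR=821327/16384
(2,1): OLD=106598549/524288 → NEW=255, ERR=-27094891/524288
(2,2): OLD=1561022847/8388608 → NEW=255, ERR=-578072193/8388608
(2,3): OLD=-1664551225/67108864 → NEW=0, ERR=-1664551225/67108864
(2,4): OLD=86503463447/536870912 → NEW=255, ERR=-50398619113/536870912
(2,5): OLD=1815900592125/17179869184 → NEW=0, ERR=1815900592125/17179869184
(2,6): OLD=57666028120763/274877906944 → NEW=255, ERR=-12427838149957/274877906944
(3,0): OLD=125625119/8388608 → NEW=0, ERR=125625119/8388608
(3,1): OLD=-764085389/67108864 → NEW=0, ERR=-764085389/67108864
(3,2): OLD=45957866857/536870912 → NEW=0, ERR=45957866857/536870912
(3,3): OLD=489179037887/2147483648 → NEW=255, ERR=-58429292353/2147483648
(3,4): OLD=23372571182879/274877906944 → NEW=0, ERR=23372571182879/274877906944
(3,5): OLD=648462777184141/2199023255552 → NEW=255, ERR=87711847018381/2199023255552
(3,6): OLD=6752860399089811/35184372088832 → NEW=255, ERR=-2219154483562349/35184372088832
(4,0): OLD=165941505841/1073741824 → NEW=255, ERR=-107862659279/1073741824
(4,1): OLD=1709044764221/17179869184 → NEW=0, ERR=1709044764221/17179869184
(4,2): OLD=67471564327475/274877906944 → NEW=255, ERR=-2622301943245/274877906944
(4,3): OLD=38739849635361/2199023255552 → NEW=0, ERR=38739849635361/2199023255552
(4,4): OLD=722285056268595/17592186044416 → NEW=0, ERR=722285056268595/17592186044416
(4,5): OLD=25848063185221139/562949953421312 → NEW=0, ERR=25848063185221139/562949953421312
(4,6): OLD=151959106014639477/9007199254740992 → NEW=0, ERR=151959106014639477/9007199254740992
(5,0): OLD=8592749455879/274877906944 → NEW=0, ERR=8592749455879/274877906944
(5,1): OLD=395156865905773/2199023255552 → NEW=255, ERR=-165594064259987/2199023255552
(5,2): OLD=3036308398427115/17592186044416 → NEW=255, ERR=-1449699042898965/17592186044416
(5,3): OLD=23299749563936887/140737488355328 → NEW=255, ERR=-12588309966671753/140737488355328
(5,4): OLD=2084339936174247965/9007199254740992 → NEW=255, ERR=-212495873784704995/9007199254740992
(5,5): OLD=11367554520202432141/72057594037927936 → NEW=255, ERR=-7007131959469191539/72057594037927936
(5,6): OLD=-35051321369563067997/1152921504606846976 → NEW=0, ERR=-35051321369563067997/1152921504606846976
(6,0): OLD=3506102482693727/35184372088832 → NEW=0, ERR=3506102482693727/35184372088832
(6,1): OLD=144997308219765163/562949953421312 → NEW=255, ERR=1445070097330603/562949953421312
(6,2): OLD=971820528996974881/9007199254740992 → NEW=0, ERR=971820528996974881/9007199254740992
(6,3): OLD=7470789330727965055/72057594037927936 → NEW=0, ERR=7470789330727965055/72057594037927936
(6,4): OLD=28990675142980553493/144115188075855872 → NEW=255, ERR=-7758697816362693867/144115188075855872
(6,5): OLD=422115431764624712721/18446744073709551616 → NEW=0, ERR=422115431764624712721/18446744073709551616
(6,6): OLD=12228828074592797330535/295147905179352825856 → NEW=0, ERR=12228828074592797330535/295147905179352825856
Output grid:
  Row 0: .##.#..  (4 black, running=4)
  Row 1: ...#.#.  (5 black, running=9)
  Row 2: .##.#.#  (3 black, running=12)
  Row 3: ...#.##  (4 black, running=16)
  Row 4: #.#....  (5 black, running=21)
  Row 5: .#####.  (2 black, running=23)
  Row 6: .#..#..  (5 black, running=28)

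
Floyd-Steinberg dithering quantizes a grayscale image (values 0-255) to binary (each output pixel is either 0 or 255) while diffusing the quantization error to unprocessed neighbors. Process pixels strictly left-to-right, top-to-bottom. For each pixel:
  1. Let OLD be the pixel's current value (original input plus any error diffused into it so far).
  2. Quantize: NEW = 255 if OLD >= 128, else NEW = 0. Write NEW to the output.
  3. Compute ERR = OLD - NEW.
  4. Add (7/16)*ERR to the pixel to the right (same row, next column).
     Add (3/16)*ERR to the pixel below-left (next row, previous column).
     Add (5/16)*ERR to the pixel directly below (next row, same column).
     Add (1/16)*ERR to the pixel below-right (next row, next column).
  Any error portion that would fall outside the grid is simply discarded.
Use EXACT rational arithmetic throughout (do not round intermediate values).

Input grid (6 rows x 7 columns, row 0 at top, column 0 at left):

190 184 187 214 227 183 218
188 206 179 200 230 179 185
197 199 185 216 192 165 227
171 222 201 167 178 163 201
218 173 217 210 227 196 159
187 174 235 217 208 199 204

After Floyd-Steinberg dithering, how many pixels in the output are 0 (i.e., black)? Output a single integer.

(0,0): OLD=190 → NEW=255, ERR=-65
(0,1): OLD=2489/16 → NEW=255, ERR=-1591/16
(0,2): OLD=36735/256 → NEW=255, ERR=-28545/256
(0,3): OLD=676729/4096 → NEW=255, ERR=-367751/4096
(0,4): OLD=12302415/65536 → NEW=255, ERR=-4409265/65536
(0,5): OLD=161024553/1048576 → NEW=255, ERR=-106362327/1048576
(0,6): OLD=2912896799/16777216 → NEW=255, ERR=-1365293281/16777216
(1,0): OLD=38155/256 → NEW=255, ERR=-27125/256
(1,1): OLD=212173/2048 → NEW=0, ERR=212173/2048
(1,2): OLD=10907217/65536 → NEW=255, ERR=-5804463/65536
(1,3): OLD=29782141/262144 → NEW=0, ERR=29782141/262144
(1,4): OLD=3926687191/16777216 → NEW=255, ERR=-351502889/16777216
(1,5): OLD=15927894279/134217728 → NEW=0, ERR=15927894279/134217728
(1,6): OLD=440553625737/2147483648 → NEW=255, ERR=-107054704503/2147483648
(2,0): OLD=6006815/32768 → NEW=255, ERR=-2349025/32768
(2,1): OLD=185370565/1048576 → NEW=255, ERR=-82016315/1048576
(2,2): OLD=2531331983/16777216 → NEW=255, ERR=-1746858097/16777216
(2,3): OLD=26371942871/134217728 → NEW=255, ERR=-7853577769/134217728
(2,4): OLD=203156919751/1073741824 → NEW=255, ERR=-70647245369/1073741824
(2,5): OLD=5588370454573/34359738368 → NEW=255, ERR=-3173362829267/34359738368
(2,6): OLD=98094194522891/549755813888 → NEW=255, ERR=-42093538018549/549755813888
(3,0): OLD=2247010991/16777216 → NEW=255, ERR=-2031179089/16777216
(3,1): OLD=16184918659/134217728 → NEW=0, ERR=16184918659/134217728
(3,2): OLD=220502749177/1073741824 → NEW=255, ERR=-53301415943/1073741824
(3,3): OLD=464511119263/4294967296 → NEW=0, ERR=464511119263/4294967296
(3,4): OLD=101034993895087/549755813888 → NEW=255, ERR=-39152738646353/549755813888
(3,5): OLD=371686481034749/4398046511104 → NEW=0, ERR=371686481034749/4398046511104
(3,6): OLD=14655990984065571/70368744177664 → NEW=255, ERR=-3288038781238749/70368744177664
(4,0): OLD=435459027681/2147483648 → NEW=255, ERR=-112149302559/2147483648
(4,1): OLD=5874183693421/34359738368 → NEW=255, ERR=-2887549590419/34359738368
(4,2): OLD=105847543968899/549755813888 → NEW=255, ERR=-34340188572541/549755813888
(4,3): OLD=879668395041169/4398046511104 → NEW=255, ERR=-241833465290351/4398046511104
(4,4): OLD=7152739977336355/35184372088832 → NEW=255, ERR=-1819274905315805/35184372088832
(4,5): OLD=210065784659063523/1125899906842624 → NEW=255, ERR=-77038691585805597/1125899906842624
(4,6): OLD=2157127158552792101/18014398509481984 → NEW=0, ERR=2157127158552792101/18014398509481984
(5,0): OLD=85169744221079/549755813888 → NEW=255, ERR=-55017988320361/549755813888
(5,1): OLD=391329756607709/4398046511104 → NEW=0, ERR=391329756607709/4398046511104
(5,2): OLD=8403624445829339/35184372088832 → NEW=255, ERR=-568390436822821/35184372088832
(5,3): OLD=50426235719230439/281474976710656 → NEW=255, ERR=-21349883341986841/281474976710656
(5,4): OLD=2565088729674345677/18014398509481984 → NEW=255, ERR=-2028582890243560243/18014398509481984
(5,5): OLD=21267291009878975869/144115188075855872 → NEW=255, ERR=-15482081949464271491/144115188075855872
(5,6): OLD=438441534052472233395/2305843009213693952 → NEW=255, ERR=-149548433297019724365/2305843009213693952
Output grid:
  Row 0: #######  (0 black, running=0)
  Row 1: #.#.#.#  (3 black, running=3)
  Row 2: #######  (0 black, running=3)
  Row 3: #.#.#.#  (3 black, running=6)
  Row 4: ######.  (1 black, running=7)
  Row 5: #.#####  (1 black, running=8)

Answer: 8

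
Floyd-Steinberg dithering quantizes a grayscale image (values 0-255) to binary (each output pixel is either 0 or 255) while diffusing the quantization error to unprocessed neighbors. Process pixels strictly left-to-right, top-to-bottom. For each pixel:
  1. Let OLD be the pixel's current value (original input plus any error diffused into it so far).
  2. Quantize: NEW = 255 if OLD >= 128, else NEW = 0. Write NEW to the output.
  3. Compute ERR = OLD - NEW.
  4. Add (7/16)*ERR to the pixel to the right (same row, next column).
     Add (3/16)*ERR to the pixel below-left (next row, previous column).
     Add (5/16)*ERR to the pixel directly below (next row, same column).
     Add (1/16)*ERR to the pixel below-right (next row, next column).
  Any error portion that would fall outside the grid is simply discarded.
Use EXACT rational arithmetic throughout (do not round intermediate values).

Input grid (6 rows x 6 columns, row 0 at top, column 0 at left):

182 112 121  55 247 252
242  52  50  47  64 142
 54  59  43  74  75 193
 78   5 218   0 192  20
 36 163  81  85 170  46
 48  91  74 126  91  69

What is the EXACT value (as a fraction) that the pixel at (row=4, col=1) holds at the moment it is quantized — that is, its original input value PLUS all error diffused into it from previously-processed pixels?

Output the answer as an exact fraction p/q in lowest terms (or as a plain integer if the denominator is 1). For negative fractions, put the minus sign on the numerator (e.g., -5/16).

Answer: 8724925704581/34359738368

Derivation:
(0,0): OLD=182 → NEW=255, ERR=-73
(0,1): OLD=1281/16 → NEW=0, ERR=1281/16
(0,2): OLD=39943/256 → NEW=255, ERR=-25337/256
(0,3): OLD=47921/4096 → NEW=0, ERR=47921/4096
(0,4): OLD=16522839/65536 → NEW=255, ERR=-188841/65536
(0,5): OLD=262919265/1048576 → NEW=255, ERR=-4467615/1048576
(1,0): OLD=59955/256 → NEW=255, ERR=-5325/256
(1,1): OLD=91749/2048 → NEW=0, ERR=91749/2048
(1,2): OLD=3006025/65536 → NEW=0, ERR=3006025/65536
(1,3): OLD=16776533/262144 → NEW=0, ERR=16776533/262144
(1,4): OLD=1527242399/16777216 → NEW=0, ERR=1527242399/16777216
(1,5): OLD=48402779049/268435456 → NEW=255, ERR=-20048262231/268435456
(2,0): OLD=1831719/32768 → NEW=0, ERR=1831719/32768
(2,1): OLD=109844765/1048576 → NEW=0, ERR=109844765/1048576
(2,2): OLD=1979109527/16777216 → NEW=0, ERR=1979109527/16777216
(2,3): OLD=22218875295/134217728 → NEW=255, ERR=-12006645345/134217728
(2,4): OLD=233243287389/4294967296 → NEW=0, ERR=233243287389/4294967296
(2,5): OLD=13682675097435/68719476736 → NEW=255, ERR=-3840791470245/68719476736
(3,0): OLD=1931232183/16777216 → NEW=0, ERR=1931232183/16777216
(3,1): OLD=15261776235/134217728 → NEW=0, ERR=15261776235/134217728
(3,2): OLD=316094221937/1073741824 → NEW=255, ERR=42290056817/1073741824
(3,3): OLD=469440236755/68719476736 → NEW=0, ERR=469440236755/68719476736
(3,4): OLD=107691000177011/549755813888 → NEW=255, ERR=-32496732364429/549755813888
(3,5): OLD=-175331784130851/8796093022208 → NEW=0, ERR=-175331784130851/8796093022208
(4,0): OLD=200344027353/2147483648 → NEW=0, ERR=200344027353/2147483648
(4,1): OLD=8724925704581/34359738368 → NEW=255, ERR=-36807579259/34359738368
Target (4,1): original=163, with diffused error = 8724925704581/34359738368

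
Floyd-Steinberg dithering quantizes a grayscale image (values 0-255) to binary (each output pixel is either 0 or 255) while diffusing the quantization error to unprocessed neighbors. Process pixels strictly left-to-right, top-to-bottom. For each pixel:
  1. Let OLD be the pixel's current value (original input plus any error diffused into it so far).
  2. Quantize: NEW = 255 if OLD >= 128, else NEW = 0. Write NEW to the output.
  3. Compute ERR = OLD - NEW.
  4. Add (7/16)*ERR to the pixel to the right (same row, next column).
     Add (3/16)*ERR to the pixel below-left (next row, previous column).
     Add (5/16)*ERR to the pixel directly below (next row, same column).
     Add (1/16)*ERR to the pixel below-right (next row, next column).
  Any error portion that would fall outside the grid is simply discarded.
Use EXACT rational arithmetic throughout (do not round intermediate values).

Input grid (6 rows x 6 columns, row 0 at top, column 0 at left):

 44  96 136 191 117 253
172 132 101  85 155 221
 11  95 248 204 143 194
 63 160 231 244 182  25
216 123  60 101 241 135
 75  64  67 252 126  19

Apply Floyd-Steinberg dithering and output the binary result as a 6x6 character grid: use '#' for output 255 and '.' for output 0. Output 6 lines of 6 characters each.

(0,0): OLD=44 → NEW=0, ERR=44
(0,1): OLD=461/4 → NEW=0, ERR=461/4
(0,2): OLD=11931/64 → NEW=255, ERR=-4389/64
(0,3): OLD=164861/1024 → NEW=255, ERR=-96259/1024
(0,4): OLD=1243115/16384 → NEW=0, ERR=1243115/16384
(0,5): OLD=75024237/262144 → NEW=255, ERR=8177517/262144
(1,0): OLD=13271/64 → NEW=255, ERR=-3049/64
(1,1): OLD=70177/512 → NEW=255, ERR=-60383/512
(1,2): OLD=287541/16384 → NEW=0, ERR=287541/16384
(1,3): OLD=4800017/65536 → NEW=0, ERR=4800017/65536
(1,4): OLD=883857043/4194304 → NEW=255, ERR=-185690477/4194304
(1,5): OLD=14503664405/67108864 → NEW=255, ERR=-2609095915/67108864
(2,0): OLD=-212997/8192 → NEW=0, ERR=-212997/8192
(2,1): OLD=12342521/262144 → NEW=0, ERR=12342521/262144
(2,2): OLD=1176272427/4194304 → NEW=255, ERR=106724907/4194304
(2,3): OLD=7744913555/33554432 → NEW=255, ERR=-811466605/33554432
(2,4): OLD=124417239865/1073741824 → NEW=0, ERR=124417239865/1073741824
(2,5): OLD=3947550865439/17179869184 → NEW=255, ERR=-433315776481/17179869184
(3,0): OLD=267189195/4194304 → NEW=0, ERR=267189195/4194304
(3,1): OLD=6903132271/33554432 → NEW=255, ERR=-1653247889/33554432
(3,2): OLD=57929442301/268435456 → NEW=255, ERR=-10521598979/268435456
(3,3): OLD=4168021948471/17179869184 → NEW=255, ERR=-212844693449/17179869184
(3,4): OLD=28387913583831/137438953472 → NEW=255, ERR=-6659019551529/137438953472
(3,5): OLD=6955220171577/2199023255552 → NEW=0, ERR=6955220171577/2199023255552
(4,0): OLD=121691941125/536870912 → NEW=255, ERR=-15210141435/536870912
(4,1): OLD=788901756737/8589934592 → NEW=0, ERR=788901756737/8589934592
(4,2): OLD=22685390338163/274877906944 → NEW=0, ERR=22685390338163/274877906944
(4,3): OLD=535244619849055/4398046511104 → NEW=0, ERR=535244619849055/4398046511104
(4,4): OLD=19627379637022287/70368744177664 → NEW=255, ERR=1683349871717967/70368744177664
(4,5): OLD=161483353742849481/1125899906842624 → NEW=255, ERR=-125621122502019639/1125899906842624
(5,0): OLD=11457815465811/137438953472 → NEW=0, ERR=11457815465811/137438953472
(5,1): OLD=628377252909699/4398046511104 → NEW=255, ERR=-493124607421821/4398046511104
(5,2): OLD=2543658197000145/35184372088832 → NEW=0, ERR=2543658197000145/35184372088832
(5,3): OLD=373015070411991307/1125899906842624 → NEW=255, ERR=85910594167122187/1125899906842624
(5,4): OLD=345751952034665227/2251799813685248 → NEW=255, ERR=-228457000455073013/2251799813685248
(5,5): OLD=-2116995888950417145/36028797018963968 → NEW=0, ERR=-2116995888950417145/36028797018963968
Row 0: ..##.#
Row 1: ##..##
Row 2: ..##.#
Row 3: .####.
Row 4: #...##
Row 5: .#.##.

Answer: ..##.#
##..##
..##.#
.####.
#...##
.#.##.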